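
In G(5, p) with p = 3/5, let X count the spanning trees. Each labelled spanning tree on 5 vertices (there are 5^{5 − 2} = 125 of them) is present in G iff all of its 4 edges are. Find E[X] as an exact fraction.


K_5 has 5^{5 − 2} = 125 labelled spanning trees.
For each such spanning tree H, let X_H = 1 if all 4 edges of H are present in G. Then P[X_H = 1] = p^{4} = (3/5)^{4} = 81/625.
By linearity: E[X] = Σ_H E[X_H] = 125 · p^{4} = 125 · 81/625 = 81/5.
Numerically: E[X] ≈ 16.2.

E[X] = 125 · (3/5)^{4} = 81/5 ≈ 16.2.


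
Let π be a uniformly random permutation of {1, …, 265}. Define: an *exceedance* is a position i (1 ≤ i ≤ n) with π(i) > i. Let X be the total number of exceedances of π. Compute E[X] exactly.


Write X = Σ_{i=1}^{265} X_i, where X_i = 1_{π(i) > i}.
For each fixed i, π(i) is uniform over {1, …, 265} (marginal of a uniform permutation), so P[π(i) > i] = (n − i)/n. Summing: Σ_{i=1}^{265} (n − i)/n = (0 + 1 + … + 264)/265 = 265(265 − 1)/(2·265) = (265 − 1)/2.
Hence E[X] = Σ_{i=1}^{265} (265 − i)/265 = 132 ≈ 132.000.

E[X] = 132 = 132.000.


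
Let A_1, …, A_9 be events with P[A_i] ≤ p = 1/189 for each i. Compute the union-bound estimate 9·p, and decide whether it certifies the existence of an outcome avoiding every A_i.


Union bound: P[∪_{i=1}^{9} A_i] ≤ Σ_i P[A_i] ≤ 9·p = 9·(1/189) = 1/21.
Numerically: 1/21 ≈ 0.047619.
Is 1/21 < 1? YES.
Since P[∪ A_i] ≤ 1/21 < 1, the complement has P[∩ A_i^c] ≥ 1 − 1/21 = 20/21 > 0, so some outcome avoids every A_i.

9·p = 1/21 ≈ 0.047619; existence CERTIFIED by the union bound.


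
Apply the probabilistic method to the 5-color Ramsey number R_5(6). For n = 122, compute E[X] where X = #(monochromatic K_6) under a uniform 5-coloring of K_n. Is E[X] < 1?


E[X] = C(122, 6) · 5^{1 − 15} = 4042116078 · 5^{−14} = 4042116078/6103515625.
As a reduced fraction: E[X] = 4042116078/6103515625 ≈ 0.662260.
Is E[X] < 1? YES.
Since E[X] < 1, there exists a 5-coloring of K_{122} with no monochromatic K_6; hence R_5(6) > 122.

E[X] = 4042116078/6103515625 ≈ 0.662260; E[X] < 1, so R_5(6) > 122.


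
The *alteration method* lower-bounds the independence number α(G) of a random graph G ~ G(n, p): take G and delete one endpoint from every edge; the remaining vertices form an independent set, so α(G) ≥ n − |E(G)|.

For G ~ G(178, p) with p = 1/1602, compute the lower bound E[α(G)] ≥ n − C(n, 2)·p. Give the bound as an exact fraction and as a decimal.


E[|E(G)|] = C(178, 2)·p = 15753 · (1/1602) = 59/6.
E[α(G)] ≥ n − E[|E(G)|] = 178 − 59/6 = 1009/6.
Numerically: ≈ 168.1667.
(This is only a lower bound; the true E[α(G)] may be larger.)

E[α(G)] ≥ 1009/6 ≈ 168.1667.


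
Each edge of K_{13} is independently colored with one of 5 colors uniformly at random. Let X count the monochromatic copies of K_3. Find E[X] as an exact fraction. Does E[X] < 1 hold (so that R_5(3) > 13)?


E[X] = C(13, 3) · 5^{1 − 3} = 286 · 5^{−2} = 286/25.
As a reduced fraction: E[X] = 286/25 ≈ 11.440000.
Is E[X] < 1? NO.
Since E[X] ≥ 1, the first-moment bound is inconclusive at n = 13; it does NOT by itself certify R_5(3) > 13.

E[X] = 286/25 ≈ 11.440000; E[X] ≥ 1; first-moment method inconclusive here.


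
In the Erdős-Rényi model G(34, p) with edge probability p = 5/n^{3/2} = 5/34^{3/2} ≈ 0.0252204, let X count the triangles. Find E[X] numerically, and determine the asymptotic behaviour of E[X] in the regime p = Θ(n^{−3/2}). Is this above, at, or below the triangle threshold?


Number of potential triangles: C(34, 3) = 5984.
Each occurs with probability p³ ≈ (0.0252204)³ ≈ 1.60418661e-05.
By linearity: E[X] = C(34, 3)·p³ ≈ 5984 · 1.60418661e-05 ≈ 0.095995.
Since α = 3/2 > 1, p = c/n^{3/2} = o(1/n) is below the triangle threshold p ~ 1/n. Asymptotically E[X] ~ (c³/6)·n^{3(1−α)} = (5³/6)·n^{-1.5} → 0, so by Markov's inequality G has no triangles w.h.p.

E[X] ≈ 0.095995; in regime p = Θ(1/n^{3/2}) E[X] tends to 0 (below the triangle threshold p ~ 1/n).


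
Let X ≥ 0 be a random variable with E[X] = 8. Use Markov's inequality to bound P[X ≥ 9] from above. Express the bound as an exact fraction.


μ = E[X] = 8, a = 9.
Markov: P[X ≥ 9] ≤ μ/a = (8)/9 = 8/9.
Numerically: ≈ 0.888889.
(Since a = 9 > μ = 8.000000, the bound 8/9 is < 1 and informative.)

P[X ≥ 9] ≤ 8/9 ≈ 0.888889.


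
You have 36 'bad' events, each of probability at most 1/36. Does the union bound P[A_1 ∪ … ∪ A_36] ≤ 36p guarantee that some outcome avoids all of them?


Union bound: P[∪_{i=1}^{36} A_i] ≤ Σ_i P[A_i] ≤ 36·p = 36·(1/36) = 1.
Numerically: 1 ≈ 1.000000.
Is 1 < 1? NO.
Since the bound 1 is ≥ 1, the union bound is uninformative here; it does NOT by itself certify existence.

36·p = 1 ≈ 1.000000; existence NOT certified by the union bound.


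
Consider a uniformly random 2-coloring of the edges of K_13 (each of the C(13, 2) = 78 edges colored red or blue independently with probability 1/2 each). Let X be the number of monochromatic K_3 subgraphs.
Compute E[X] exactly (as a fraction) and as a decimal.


Let X = Σ_S X_S over the C(13, 3) = 286 subsets S of size 3, where X_S = 1 if the K_3 on S is monochromatic.
For a fixed S, the K_3 on S has C(3, 2) = 3 edges. P[all 3 edges red] = (1/2)^3, and likewise for blue, so P[monochromatic] = 2·(1/2)^3 = 2^{1 − 3} = 1/4.
By linearity: E[X] = C(13, 3) · 2^{1 − 3} = 286 · 1/4 = 143/2.
Numerically: E[X] ≈ 71.5000.

E[X] = C(13,3)·2^(1−C(3,2)) = 143/2 ≈ 71.5000.


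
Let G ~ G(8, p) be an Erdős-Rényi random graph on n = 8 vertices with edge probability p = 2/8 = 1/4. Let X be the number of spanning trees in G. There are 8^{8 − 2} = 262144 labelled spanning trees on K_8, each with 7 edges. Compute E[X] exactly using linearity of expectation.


K_8 has 8^{8 − 2} = 262144 labelled spanning trees.
For each such spanning tree H, let X_H = 1 if all 7 edges of H are present in G. Then P[X_H = 1] = p^{7} = (1/4)^{7} = 1/16384.
By linearity of expectation: E[X] = Σ_H E[X_H] = 262144 · p^{7} = 262144 · 1/16384 = 16.
Numerically: E[X] ≈ 16.

E[X] = 262144 · (1/4)^{7} = 16 ≈ 16.


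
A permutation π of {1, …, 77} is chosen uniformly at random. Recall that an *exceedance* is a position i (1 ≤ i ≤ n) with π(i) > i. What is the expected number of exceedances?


Write X = Σ_{i=1}^{77} X_i, where X_i = 1_{π(i) > i}.
For each fixed i, π(i) is uniform over {1, …, 77} (marginal of a uniform permutation), so P[π(i) > i] = (n − i)/n. Summing: Σ_{i=1}^{77} (n − i)/n = (0 + 1 + … + 76)/77 = 77(77 − 1)/(2·77) = (77 − 1)/2.
Hence E[X] = Σ_{i=1}^{77} (77 − i)/77 = 38 ≈ 38.000000.

E[X] = 38 = 38.000000.


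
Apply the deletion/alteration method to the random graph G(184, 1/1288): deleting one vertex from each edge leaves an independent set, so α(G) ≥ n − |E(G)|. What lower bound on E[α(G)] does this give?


E[|E(G)|] = C(184, 2)·p = 16836 · (1/1288) = 183/14.
E[α(G)] ≥ n − E[|E(G)|] = 184 − 183/14 = 2393/14.
Numerically: ≈ 170.928571.
(This is only a lower bound; the true E[α(G)] may be larger.)

E[α(G)] ≥ 2393/14 ≈ 170.928571.


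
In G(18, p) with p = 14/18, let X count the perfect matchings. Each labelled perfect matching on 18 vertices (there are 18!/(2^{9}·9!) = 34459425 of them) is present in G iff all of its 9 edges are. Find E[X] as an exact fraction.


K_18 has 18!/(2^{9}·9!) = 34459425 labelled perfect matchings.
For each such perfect matching H, let X_H = 1 if all 9 edges of H are present in G. Then P[X_H = 1] = p^{9} = (7/9)^{9} = 40353607/387420489.
By linearity: E[X] = Σ_H E[X_H] = 34459425 · p^{9} = 34459425 · 40353607/387420489 = 17167433257975/4782969.
Numerically: E[X] ≈ 3.5893e+06.

E[X] = 34459425 · (7/9)^{9} = 17167433257975/4782969 ≈ 3.5893e+06.


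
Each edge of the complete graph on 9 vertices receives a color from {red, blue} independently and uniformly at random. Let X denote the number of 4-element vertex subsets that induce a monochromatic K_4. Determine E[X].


Let X = Σ_S X_S over the C(9, 4) = 126 subsets S of size 4, where X_S = 1 if the K_4 on S is monochromatic.
For a fixed S, the K_4 on S has C(4, 2) = 6 edges. P[all 6 edges red] = (1/2)^6, and likewise for blue, so P[monochromatic] = 2·(1/2)^6 = 2^{1 − 6} = 1/32.
Summing: E[X] = C(9, 4) · 2^{1 − 6} = 126 · 1/32 = 63/16.
Numerically: E[X] ≈ 3.937500.

E[X] = C(9,4)·2^(1−C(4,2)) = 63/16 ≈ 3.937500.


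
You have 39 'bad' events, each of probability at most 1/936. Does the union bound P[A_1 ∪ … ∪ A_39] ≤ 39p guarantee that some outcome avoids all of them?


Union bound: P[∪_{i=1}^{39} A_i] ≤ Σ_i P[A_i] ≤ 39·p = 39·(1/936) = 1/24.
Numerically: 1/24 ≈ 0.0416667.
Is 1/24 < 1? YES.
Since P[∪ A_i] ≤ 1/24 < 1, the complement has P[∩ A_i^c] ≥ 1 − 1/24 = 23/24 > 0, so some outcome avoids every A_i.

39·p = 1/24 ≈ 0.0416667; existence CERTIFIED by the union bound.


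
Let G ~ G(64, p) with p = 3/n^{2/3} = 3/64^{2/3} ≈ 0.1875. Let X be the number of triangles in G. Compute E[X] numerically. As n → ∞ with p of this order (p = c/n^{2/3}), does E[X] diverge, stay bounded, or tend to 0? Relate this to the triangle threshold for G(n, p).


Number of potential triangles: C(64, 3) = 41664.
Each occurs with probability p³ ≈ (0.1875)³ ≈ 6.5917969e-03.
By linearity: E[X] = C(64, 3)·p³ ≈ 41664 · 6.5917969e-03 ≈ 274.64063.
Since α = 2/3 < 1, p = c/n^{2/3} ≫ 1/n is above the triangle threshold p ~ 1/n. Asymptotically E[X] ~ (c³/6)·n^{3(1−α)} = (3³/6)·n^{1} → ∞; triangles are abundant w.h.p.

E[X] ≈ 274.64063; in regime p = Θ(1/n^{2/3}) E[X] diverges (above the triangle threshold p ~ 1/n).


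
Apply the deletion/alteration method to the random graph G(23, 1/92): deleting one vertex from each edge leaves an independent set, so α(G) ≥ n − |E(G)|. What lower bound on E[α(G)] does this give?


E[|E(G)|] = C(23, 2)·p = 253 · (1/92) = 11/4.
E[α(G)] ≥ n − E[|E(G)|] = 23 − 11/4 = 81/4.
Numerically: ≈ 20.250.
(This is only a lower bound; the true E[α(G)] may be larger.)

E[α(G)] ≥ 81/4 ≈ 20.250.


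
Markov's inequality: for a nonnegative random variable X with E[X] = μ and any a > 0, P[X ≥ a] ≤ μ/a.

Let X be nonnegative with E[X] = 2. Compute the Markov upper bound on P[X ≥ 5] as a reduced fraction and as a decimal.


μ = E[X] = 2, a = 5.
Markov: P[X ≥ 5] ≤ μ/a = (2)/5 = 2/5.
Numerically: ≈ 0.40000.
(Since a = 5 > μ = 2.00000, the bound 2/5 is < 1 and informative.)

P[X ≥ 5] ≤ 2/5 ≈ 0.40000.


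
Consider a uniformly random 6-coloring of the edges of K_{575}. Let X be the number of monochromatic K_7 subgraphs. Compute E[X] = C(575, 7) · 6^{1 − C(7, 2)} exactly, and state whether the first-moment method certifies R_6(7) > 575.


E[X] = C(575, 7) · 6^{1 − 21} = 3974871393896975 · 6^{−20} = 3974871393896975/3656158440062976.
As a reduced fraction: E[X] = 3974871393896975/3656158440062976 ≈ 1.0871715.
Is E[X] < 1? NO.
Since E[X] ≥ 1, the first-moment bound is inconclusive at n = 575; it does NOT by itself certify R_6(7) > 575.

E[X] = 3974871393896975/3656158440062976 ≈ 1.0871715; E[X] ≥ 1; first-moment method inconclusive here.


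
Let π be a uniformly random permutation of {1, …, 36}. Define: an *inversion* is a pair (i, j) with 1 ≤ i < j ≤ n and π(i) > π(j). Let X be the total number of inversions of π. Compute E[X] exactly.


Write X = Σ X_I over the C(36, 2) = 630 pairs i < j, with X_I the indicator of one inversion.
There are 630 indicators.
For each fixed pair i < j, the values π(i) and π(j) are two distinct elements of {1, …, 36} in uniformly random order; by symmetry P[π(i) > π(j)] = 1/2.
By linearity: E[X] = 630 · (1/2) = C(36, 2) · (1/2) = 630/2 = 315 ≈ 315.00000.

E[X] = 315 = 315.00000.


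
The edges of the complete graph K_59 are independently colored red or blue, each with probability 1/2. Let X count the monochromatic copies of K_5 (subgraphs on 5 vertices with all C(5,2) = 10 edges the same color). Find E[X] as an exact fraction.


Let X = Σ_S X_S over the C(59, 5) = 5006386 subsets S of size 5, where X_S = 1 if the K_5 on S is monochromatic.
For a fixed S, the K_5 on S has C(5, 2) = 10 edges. P[all 10 edges red] = (1/2)^10, and likewise for blue, so P[monochromatic] = 2·(1/2)^10 = 2^{1 − 10} = 1/512.
By linearity of expectation: E[X] = C(59, 5) · 2^{1 − 10} = 5006386 · 1/512 = 2503193/256.
Numerically: E[X] ≈ 9778.097656.

E[X] = C(59,5)·2^(1−C(5,2)) = 2503193/256 ≈ 9778.097656.


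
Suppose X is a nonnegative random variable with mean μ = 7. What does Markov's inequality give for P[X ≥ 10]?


μ = E[X] = 7, a = 10.
Markov: P[X ≥ 10] ≤ μ/a = (7)/10 = 7/10.
Numerically: ≈ 0.70000.
(Since a = 10 > μ = 7.00000, the bound 7/10 is < 1 and informative.)

P[X ≥ 10] ≤ 7/10 ≈ 0.70000.


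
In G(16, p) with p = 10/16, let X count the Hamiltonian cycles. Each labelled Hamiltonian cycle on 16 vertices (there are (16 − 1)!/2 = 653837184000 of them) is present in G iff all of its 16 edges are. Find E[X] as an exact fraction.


K_16 has (16 − 1)!/2 = 653837184000 labelled Hamiltonian cycles.
For each such Hamiltonian cycle H, let X_H = 1 if all 16 edges of H are present in G. Then P[X_H = 1] = p^{16} = (5/8)^{16} = 152587890625/281474976710656.
Summing the indicators: E[X] = Σ_H E[X_H] = 653837184000 · p^{16} = 653837184000 · 152587890625/281474976710656 = 97429332733154296875/274877906944.
Numerically: E[X] ≈ 3.54446e+08.

E[X] = 653837184000 · (5/8)^{16} = 97429332733154296875/274877906944 ≈ 3.54446e+08.


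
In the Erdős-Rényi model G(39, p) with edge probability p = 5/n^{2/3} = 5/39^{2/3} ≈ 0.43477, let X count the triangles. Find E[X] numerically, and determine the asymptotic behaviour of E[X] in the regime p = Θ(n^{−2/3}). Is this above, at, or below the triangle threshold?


Number of potential triangles: C(39, 3) = 9139.
Each occurs with probability p³ ≈ (0.43477)³ ≈ 8.2182774e-02.
By linearity: E[X] = C(39, 3)·p³ ≈ 9139 · 8.2182774e-02 ≈ 751.06838.
Since α = 2/3 < 1, p = c/n^{2/3} ≫ 1/n is above the triangle threshold p ~ 1/n. Asymptotically E[X] ~ (c³/6)·n^{3(1−α)} = (5³/6)·n^{1} → ∞; triangles are abundant w.h.p.

E[X] ≈ 751.06838; in regime p = Θ(1/n^{2/3}) E[X] diverges (above the triangle threshold p ~ 1/n).


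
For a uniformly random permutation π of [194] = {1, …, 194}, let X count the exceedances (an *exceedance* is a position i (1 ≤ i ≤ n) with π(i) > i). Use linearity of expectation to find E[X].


Write X = Σ_{i=1}^{194} X_i, where X_i = 1_{π(i) > i}.
For each fixed i, π(i) is uniform over {1, …, 194} (marginal of a uniform permutation), so P[π(i) > i] = (n − i)/n. Summing: Σ_{i=1}^{194} (n − i)/n = (0 + 1 + … + 193)/194 = 194(194 − 1)/(2·194) = (194 − 1)/2.
Hence E[X] = Σ_{i=1}^{194} (194 − i)/194 = 193/2 ≈ 96.500.

E[X] = 193/2 = 96.500.


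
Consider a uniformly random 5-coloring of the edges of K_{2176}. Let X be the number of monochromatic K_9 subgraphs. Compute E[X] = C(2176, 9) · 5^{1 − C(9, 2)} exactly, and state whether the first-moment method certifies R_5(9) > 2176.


E[X] = C(2176, 9) · 5^{1 − 36} = 2964644298134342657641600 · 5^{−35} = 2964644298134342657641600/2910383045673370361328125.
As a reduced fraction: E[X] = 118585771925373706305664/116415321826934814453125 ≈ 1.0186440.
Is E[X] < 1? NO.
Since E[X] ≥ 1, the first-moment bound is inconclusive at n = 2176; it does NOT by itself certify R_5(9) > 2176.

E[X] = 118585771925373706305664/116415321826934814453125 ≈ 1.0186440; E[X] ≥ 1; first-moment method inconclusive here.


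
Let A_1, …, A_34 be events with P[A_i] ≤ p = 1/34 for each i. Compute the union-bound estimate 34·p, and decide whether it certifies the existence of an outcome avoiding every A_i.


Union bound: P[∪_{i=1}^{34} A_i] ≤ Σ_i P[A_i] ≤ 34·p = 34·(1/34) = 1.
Numerically: 1 ≈ 1.00000.
Is 1 < 1? NO.
Since the bound 1 is ≥ 1, the union bound is uninformative here; it does NOT by itself certify existence.

34·p = 1 ≈ 1.00000; existence NOT certified by the union bound.


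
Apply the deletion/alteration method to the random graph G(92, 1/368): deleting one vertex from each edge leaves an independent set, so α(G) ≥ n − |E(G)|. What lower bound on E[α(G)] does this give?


E[|E(G)|] = C(92, 2)·p = 4186 · (1/368) = 91/8.
E[α(G)] ≥ n − E[|E(G)|] = 92 − 91/8 = 645/8.
Numerically: ≈ 80.625000.
(This is only a lower bound; the true E[α(G)] may be larger.)

E[α(G)] ≥ 645/8 ≈ 80.625000.


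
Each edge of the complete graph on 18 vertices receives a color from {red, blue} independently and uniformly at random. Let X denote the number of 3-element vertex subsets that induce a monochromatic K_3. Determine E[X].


Let X = Σ_S X_S over the C(18, 3) = 816 subsets S of size 3, where X_S = 1 if the K_3 on S is monochromatic.
For a fixed S, the K_3 on S has C(3, 2) = 3 edges. P[all 3 edges red] = (1/2)^3, and likewise for blue, so P[monochromatic] = 2·(1/2)^3 = 2^{1 − 3} = 1/4.
Summing: E[X] = C(18, 3) · 2^{1 − 3} = 816 · 1/4 = 204.
Numerically: E[X] ≈ 204.000.

E[X] = C(18,3)·2^(1−C(3,2)) = 204 ≈ 204.000.


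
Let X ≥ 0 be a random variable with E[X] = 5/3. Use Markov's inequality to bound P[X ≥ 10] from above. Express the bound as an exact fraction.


μ = E[X] = 5/3, a = 10.
Markov: P[X ≥ 10] ≤ μ/a = (5/3)/10 = 1/6.
Numerically: ≈ 0.166667.
(Since a = 10 > μ = 1.666667, the bound 1/6 is < 1 and informative.)

P[X ≥ 10] ≤ 1/6 ≈ 0.166667.


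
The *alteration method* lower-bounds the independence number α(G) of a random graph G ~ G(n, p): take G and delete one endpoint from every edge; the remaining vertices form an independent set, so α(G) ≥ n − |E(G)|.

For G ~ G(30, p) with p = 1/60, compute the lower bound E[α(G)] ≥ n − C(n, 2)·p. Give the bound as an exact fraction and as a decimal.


E[|E(G)|] = C(30, 2)·p = 435 · (1/60) = 29/4.
E[α(G)] ≥ n − E[|E(G)|] = 30 − 29/4 = 91/4.
Numerically: ≈ 22.7500.
(This is only a lower bound; the true E[α(G)] may be larger.)

E[α(G)] ≥ 91/4 ≈ 22.7500.


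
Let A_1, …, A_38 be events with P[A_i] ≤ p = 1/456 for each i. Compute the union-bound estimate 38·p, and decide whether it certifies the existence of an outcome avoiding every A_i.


Union bound: P[∪_{i=1}^{38} A_i] ≤ Σ_i P[A_i] ≤ 38·p = 38·(1/456) = 1/12.
Numerically: 1/12 ≈ 0.083.
Is 1/12 < 1? YES.
Since P[∪ A_i] ≤ 1/12 < 1, the complement has P[∩ A_i^c] ≥ 1 − 1/12 = 11/12 > 0, so some outcome avoids every A_i.

38·p = 1/12 ≈ 0.083; existence CERTIFIED by the union bound.


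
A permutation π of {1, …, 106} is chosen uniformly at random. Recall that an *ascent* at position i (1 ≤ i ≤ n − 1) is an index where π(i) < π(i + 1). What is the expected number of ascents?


Write X = Σ X_I over i = 1, …, 105, with X_I the indicator of one ascent.
There are 105 indicators.
For each fixed i, the pair (π(i), π(i+1)) is a uniformly random ordered pair of distinct values from {1, …, 106}; by symmetry P[π(i) < π(i+1)] = 1/2.
By linearity: E[X] = 105 · (1/2) = (106 − 1) · (1/2) = 105/2 ≈ 52.500000.

E[X] = 105/2 = 52.500000.


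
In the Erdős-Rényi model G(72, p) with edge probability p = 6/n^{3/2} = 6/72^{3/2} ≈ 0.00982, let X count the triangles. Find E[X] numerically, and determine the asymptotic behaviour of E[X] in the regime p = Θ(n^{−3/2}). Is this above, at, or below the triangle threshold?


Number of potential triangles: C(72, 3) = 59640.
Each occurs with probability p³ ≈ (0.00982)³ ≈ 9.47235e-07.
By linearity: E[X] = C(72, 3)·p³ ≈ 59640 · 9.47235e-07 ≈ 0.056.
Since α = 3/2 > 1, p = c/n^{3/2} = o(1/n) is below the triangle threshold p ~ 1/n. Asymptotically E[X] ~ (c³/6)·n^{3(1−α)} = (6³/6)·n^{-1.5} → 0, so by Markov's inequality G has no triangles w.h.p.

E[X] ≈ 0.056; in regime p = Θ(1/n^{3/2}) E[X] tends to 0 (below the triangle threshold p ~ 1/n).


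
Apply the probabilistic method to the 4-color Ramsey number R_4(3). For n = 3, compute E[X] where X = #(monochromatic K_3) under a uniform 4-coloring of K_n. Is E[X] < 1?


E[X] = C(3, 3) · 4^{1 − 3} = 1 · 4^{−2} = 1/16.
As a reduced fraction: E[X] = 1/16 ≈ 0.0625.
Is E[X] < 1? YES.
Since E[X] < 1, there exists a 4-coloring of K_{3} with no monochromatic K_3; hence R_4(3) > 3.

E[X] = 1/16 ≈ 0.0625; E[X] < 1, so R_4(3) > 3.


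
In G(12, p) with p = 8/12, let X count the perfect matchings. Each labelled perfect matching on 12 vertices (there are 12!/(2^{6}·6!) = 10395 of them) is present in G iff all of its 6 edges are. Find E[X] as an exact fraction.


K_12 has 12!/(2^{6}·6!) = 10395 labelled perfect matchings.
For each such perfect matching H, let X_H = 1 if all 6 edges of H are present in G. Then P[X_H = 1] = p^{6} = (2/3)^{6} = 64/729.
Summing the indicators: E[X] = Σ_H E[X_H] = 10395 · p^{6} = 10395 · 64/729 = 24640/27.
Numerically: E[X] ≈ 913.

E[X] = 10395 · (2/3)^{6} = 24640/27 ≈ 913.


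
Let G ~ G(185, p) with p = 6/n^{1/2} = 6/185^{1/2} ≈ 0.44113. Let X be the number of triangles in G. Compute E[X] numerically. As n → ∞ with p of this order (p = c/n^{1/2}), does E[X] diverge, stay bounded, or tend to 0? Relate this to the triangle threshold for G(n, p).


Number of potential triangles: C(185, 3) = 1038220.
Each occurs with probability p³ ≈ (0.44113)³ ≈ 8.5841275e-02.
By linearity: E[X] = C(185, 3)·p³ ≈ 1038220 · 8.5841275e-02 ≈ 89122.12832.
Since α = 1/2 < 1, p = c/n^{1/2} ≫ 1/n is above the triangle threshold p ~ 1/n. Asymptotically E[X] ~ (c³/6)·n^{3(1−α)} = (6³/6)·n^{1.5} → ∞; triangles are abundant w.h.p.

E[X] ≈ 89122.12832; in regime p = Θ(1/n^{1/2}) E[X] diverges (above the triangle threshold p ~ 1/n).


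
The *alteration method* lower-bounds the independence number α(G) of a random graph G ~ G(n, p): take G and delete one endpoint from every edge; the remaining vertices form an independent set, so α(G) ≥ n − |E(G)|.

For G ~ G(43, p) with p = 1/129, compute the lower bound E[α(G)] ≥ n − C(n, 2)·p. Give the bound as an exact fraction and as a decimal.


E[|E(G)|] = C(43, 2)·p = 903 · (1/129) = 7.
E[α(G)] ≥ n − E[|E(G)|] = 43 − 7 = 36.
Numerically: ≈ 36.000000.
(This is only a lower bound; the true E[α(G)] may be larger.)

E[α(G)] ≥ 36 ≈ 36.000000.


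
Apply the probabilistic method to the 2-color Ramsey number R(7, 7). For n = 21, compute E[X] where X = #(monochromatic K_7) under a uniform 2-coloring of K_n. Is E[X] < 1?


E[X] = C(21, 7) · 2^{1 − 21} = 116280 · 2^{−20} = 116280/1048576.
As a reduced fraction: E[X] = 14535/131072 ≈ 0.111.
Is E[X] < 1? YES.
Since E[X] < 1, there exists a 2-coloring of K_{21} with no monochromatic K_7; hence R(7, 7) > 21.

E[X] = 14535/131072 ≈ 0.111; E[X] < 1, so R(7, 7) > 21.


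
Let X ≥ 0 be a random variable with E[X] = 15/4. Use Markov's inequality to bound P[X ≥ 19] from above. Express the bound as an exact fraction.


μ = E[X] = 15/4, a = 19.
Markov: P[X ≥ 19] ≤ μ/a = (15/4)/19 = 15/76.
Numerically: ≈ 0.19737.
(Since a = 19 > μ = 3.75000, the bound 15/76 is < 1 and informative.)

P[X ≥ 19] ≤ 15/76 ≈ 0.19737.


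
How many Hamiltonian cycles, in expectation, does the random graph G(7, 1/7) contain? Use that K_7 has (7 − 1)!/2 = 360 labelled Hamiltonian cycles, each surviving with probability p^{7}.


K_7 has (7 − 1)!/2 = 360 labelled Hamiltonian cycles.
For each such Hamiltonian cycle H, let X_H = 1 if all 7 edges of H are present in G. Then P[X_H = 1] = p^{7} = (1/7)^{7} = 1/823543.
Summing the indicators: E[X] = Σ_H E[X_H] = 360 · p^{7} = 360 · 1/823543 = 360/823543.
Numerically: E[X] ≈ 0.000437136.

E[X] = 360 · (1/7)^{7} = 360/823543 ≈ 0.000437136.


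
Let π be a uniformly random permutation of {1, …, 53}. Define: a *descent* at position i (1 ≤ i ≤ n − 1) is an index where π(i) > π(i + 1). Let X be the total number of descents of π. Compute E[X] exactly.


Write X = Σ X_I over i = 1, …, 52, with X_I the indicator of one descent.
There are 52 indicators.
For each fixed i, the pair (π(i), π(i+1)) is a uniformly random ordered pair of distinct values from {1, …, 53}; by symmetry P[π(i) > π(i+1)] = 1/2.
By linearity: E[X] = 52 · (1/2) = (53 − 1) · (1/2) = 26 ≈ 26.000000.

E[X] = 26 = 26.000000.


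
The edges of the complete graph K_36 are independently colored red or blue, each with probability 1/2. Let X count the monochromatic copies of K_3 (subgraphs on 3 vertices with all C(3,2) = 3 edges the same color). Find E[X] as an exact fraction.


Let X = Σ_S X_S over the C(36, 3) = 7140 subsets S of size 3, where X_S = 1 if the K_3 on S is monochromatic.
For a fixed S, the K_3 on S has C(3, 2) = 3 edges. P[all 3 edges red] = (1/2)^3, and likewise for blue, so P[monochromatic] = 2·(1/2)^3 = 2^{1 − 3} = 1/4.
Summing: E[X] = C(36, 3) · 2^{1 − 3} = 7140 · 1/4 = 1785.
Numerically: E[X] ≈ 1785.00000.

E[X] = C(36,3)·2^(1−C(3,2)) = 1785 ≈ 1785.00000.


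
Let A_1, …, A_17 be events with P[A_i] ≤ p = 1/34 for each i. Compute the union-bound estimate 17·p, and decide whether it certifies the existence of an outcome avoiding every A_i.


Union bound: P[∪_{i=1}^{17} A_i] ≤ Σ_i P[A_i] ≤ 17·p = 17·(1/34) = 1/2.
Numerically: 1/2 ≈ 0.5000.
Is 1/2 < 1? YES.
Since P[∪ A_i] ≤ 1/2 < 1, the complement has P[∩ A_i^c] ≥ 1 − 1/2 = 1/2 > 0, so some outcome avoids every A_i.

17·p = 1/2 ≈ 0.5000; existence CERTIFIED by the union bound.


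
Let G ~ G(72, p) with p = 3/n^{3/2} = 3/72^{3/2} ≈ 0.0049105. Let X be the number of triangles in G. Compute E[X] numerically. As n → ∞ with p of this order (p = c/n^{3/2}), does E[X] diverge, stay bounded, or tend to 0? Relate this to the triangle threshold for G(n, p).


Number of potential triangles: C(72, 3) = 59640.
Each occurs with probability p³ ≈ (0.0049105)³ ≈ 1.1840432e-07.
By linearity: E[X] = C(72, 3)·p³ ≈ 59640 · 1.1840432e-07 ≈ 0.00706.
Since α = 3/2 > 1, p = c/n^{3/2} = o(1/n) is below the triangle threshold p ~ 1/n. Asymptotically E[X] ~ (c³/6)·n^{3(1−α)} = (3³/6)·n^{-1.5} → 0, so by Markov's inequality G has no triangles w.h.p.

E[X] ≈ 0.00706; in regime p = Θ(1/n^{3/2}) E[X] tends to 0 (below the triangle threshold p ~ 1/n).


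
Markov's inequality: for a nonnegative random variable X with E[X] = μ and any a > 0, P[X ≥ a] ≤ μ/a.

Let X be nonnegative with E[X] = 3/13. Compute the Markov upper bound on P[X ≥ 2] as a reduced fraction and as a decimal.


μ = E[X] = 3/13, a = 2.
Markov: P[X ≥ 2] ≤ μ/a = (3/13)/2 = 3/26.
Numerically: ≈ 0.11538.
(Since a = 2 > μ = 0.23077, the bound 3/26 is < 1 and informative.)

P[X ≥ 2] ≤ 3/26 ≈ 0.11538.


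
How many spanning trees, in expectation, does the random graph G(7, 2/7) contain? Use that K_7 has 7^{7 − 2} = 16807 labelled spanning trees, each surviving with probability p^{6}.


K_7 has 7^{7 − 2} = 16807 labelled spanning trees.
For each such spanning tree H, let X_H = 1 if all 6 edges of H are present in G. Then P[X_H = 1] = p^{6} = (2/7)^{6} = 64/117649.
Summing the indicators: E[X] = Σ_H E[X_H] = 16807 · p^{6} = 16807 · 64/117649 = 64/7.
Numerically: E[X] ≈ 9.14.

E[X] = 16807 · (2/7)^{6} = 64/7 ≈ 9.14.


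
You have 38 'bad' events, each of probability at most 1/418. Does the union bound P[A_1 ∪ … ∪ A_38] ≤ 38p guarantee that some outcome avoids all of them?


Union bound: P[∪_{i=1}^{38} A_i] ≤ Σ_i P[A_i] ≤ 38·p = 38·(1/418) = 1/11.
Numerically: 1/11 ≈ 0.090909.
Is 1/11 < 1? YES.
Since P[∪ A_i] ≤ 1/11 < 1, the complement has P[∩ A_i^c] ≥ 1 − 1/11 = 10/11 > 0, so some outcome avoids every A_i.

38·p = 1/11 ≈ 0.090909; existence CERTIFIED by the union bound.


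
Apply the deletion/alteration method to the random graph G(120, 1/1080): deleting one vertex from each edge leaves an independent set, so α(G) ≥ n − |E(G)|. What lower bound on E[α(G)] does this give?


E[|E(G)|] = C(120, 2)·p = 7140 · (1/1080) = 119/18.
E[α(G)] ≥ n − E[|E(G)|] = 120 − 119/18 = 2041/18.
Numerically: ≈ 113.389.
(This is only a lower bound; the true E[α(G)] may be larger.)

E[α(G)] ≥ 2041/18 ≈ 113.389.


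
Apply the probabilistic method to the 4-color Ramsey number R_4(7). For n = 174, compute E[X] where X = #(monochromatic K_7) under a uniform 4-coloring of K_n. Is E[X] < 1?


E[X] = C(174, 7) · 4^{1 − 21} = 847879782984 · 4^{−20} = 847879782984/1099511627776.
As a reduced fraction: E[X] = 105984972873/137438953472 ≈ 0.771.
Is E[X] < 1? YES.
Since E[X] < 1, there exists a 4-coloring of K_{174} with no monochromatic K_7; hence R_4(7) > 174.

E[X] = 105984972873/137438953472 ≈ 0.771; E[X] < 1, so R_4(7) > 174.


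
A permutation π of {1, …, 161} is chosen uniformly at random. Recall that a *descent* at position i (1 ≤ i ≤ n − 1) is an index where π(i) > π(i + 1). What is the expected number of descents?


Write X = Σ X_I over i = 1, …, 160, with X_I the indicator of one descent.
There are 160 indicators.
For each fixed i, the pair (π(i), π(i+1)) is a uniformly random ordered pair of distinct values from {1, …, 161}; by symmetry P[π(i) > π(i+1)] = 1/2.
By linearity: E[X] = 160 · (1/2) = (161 − 1) · (1/2) = 80 ≈ 80.00000.

E[X] = 80 = 80.00000.


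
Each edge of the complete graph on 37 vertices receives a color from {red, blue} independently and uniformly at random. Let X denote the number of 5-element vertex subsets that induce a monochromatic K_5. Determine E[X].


Let X = Σ_S X_S over the C(37, 5) = 435897 subsets S of size 5, where X_S = 1 if the K_5 on S is monochromatic.
For a fixed S, the K_5 on S has C(5, 2) = 10 edges. P[all 10 edges red] = (1/2)^10, and likewise for blue, so P[monochromatic] = 2·(1/2)^10 = 2^{1 − 10} = 1/512.
Summing: E[X] = C(37, 5) · 2^{1 − 10} = 435897 · 1/512 = 435897/512.
Numerically: E[X] ≈ 851.361328.

E[X] = C(37,5)·2^(1−C(5,2)) = 435897/512 ≈ 851.361328.


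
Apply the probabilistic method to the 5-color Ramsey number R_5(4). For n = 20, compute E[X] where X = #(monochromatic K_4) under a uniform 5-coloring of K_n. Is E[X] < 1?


E[X] = C(20, 4) · 5^{1 − 6} = 4845 · 5^{−5} = 4845/3125.
As a reduced fraction: E[X] = 969/625 ≈ 1.550.
Is E[X] < 1? NO.
Since E[X] ≥ 1, the first-moment bound is inconclusive at n = 20; it does NOT by itself certify R_5(4) > 20.

E[X] = 969/625 ≈ 1.550; E[X] ≥ 1; first-moment method inconclusive here.


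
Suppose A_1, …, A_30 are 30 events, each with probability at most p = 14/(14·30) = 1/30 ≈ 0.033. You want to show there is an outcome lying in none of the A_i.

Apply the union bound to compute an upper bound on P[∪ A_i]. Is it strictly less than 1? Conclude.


Union bound: P[∪_{i=1}^{30} A_i] ≤ Σ_i P[A_i] ≤ 30·p = 30·(1/30) = 1.
Numerically: 1 ≈ 1.000.
Is 1 < 1? NO.
Since the bound 1 is ≥ 1, the union bound is uninformative here; it does NOT by itself certify existence.

30·p = 1 ≈ 1.000; existence NOT certified by the union bound.


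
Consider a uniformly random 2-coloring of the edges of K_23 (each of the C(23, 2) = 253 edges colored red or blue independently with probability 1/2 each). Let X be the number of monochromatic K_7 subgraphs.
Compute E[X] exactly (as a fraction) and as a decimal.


Let X = Σ_S X_S over the C(23, 7) = 245157 subsets S of size 7, where X_S = 1 if the K_7 on S is monochromatic.
For a fixed S, the K_7 on S has C(7, 2) = 21 edges. P[all 21 edges red] = (1/2)^21, and likewise for blue, so P[monochromatic] = 2·(1/2)^21 = 2^{1 − 21} = 1/1048576.
Summing: E[X] = C(23, 7) · 2^{1 − 21} = 245157 · 1/1048576 = 245157/1048576.
Numerically: E[X] ≈ 0.233800.

E[X] = C(23,7)·2^(1−C(7,2)) = 245157/1048576 ≈ 0.233800.


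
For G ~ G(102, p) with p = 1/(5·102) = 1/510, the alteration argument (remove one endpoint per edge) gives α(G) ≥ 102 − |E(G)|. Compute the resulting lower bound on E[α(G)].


E[|E(G)|] = C(102, 2)·p = 5151 · (1/510) = 101/10.
E[α(G)] ≥ n − E[|E(G)|] = 102 − 101/10 = 919/10.
Numerically: ≈ 91.900000.
(This is only a lower bound; the true E[α(G)] may be larger.)

E[α(G)] ≥ 919/10 ≈ 91.900000.


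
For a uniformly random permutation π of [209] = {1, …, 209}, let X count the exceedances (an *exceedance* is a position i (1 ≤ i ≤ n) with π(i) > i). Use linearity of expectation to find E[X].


Write X = Σ_{i=1}^{209} X_i, where X_i = 1_{π(i) > i}.
For each fixed i, π(i) is uniform over {1, …, 209} (marginal of a uniform permutation), so P[π(i) > i] = (n − i)/n. Summing: Σ_{i=1}^{209} (n − i)/n = (0 + 1 + … + 208)/209 = 209(209 − 1)/(2·209) = (209 − 1)/2.
Hence E[X] = Σ_{i=1}^{209} (209 − i)/209 = 104 ≈ 104.000.

E[X] = 104 = 104.000.


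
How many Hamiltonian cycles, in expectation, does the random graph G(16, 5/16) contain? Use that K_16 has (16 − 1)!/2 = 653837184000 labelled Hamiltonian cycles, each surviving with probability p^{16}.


K_16 has (16 − 1)!/2 = 653837184000 labelled Hamiltonian cycles.
For each such Hamiltonian cycle H, let X_H = 1 if all 16 edges of H are present in G. Then P[X_H = 1] = p^{16} = (5/16)^{16} = 152587890625/18446744073709551616.
By linearity: E[X] = Σ_H E[X_H] = 653837184000 · p^{16} = 653837184000 · 152587890625/18446744073709551616 = 97429332733154296875/18014398509481984.
Numerically: E[X] ≈ 5408.4.

E[X] = 653837184000 · (5/16)^{16} = 97429332733154296875/18014398509481984 ≈ 5408.4.


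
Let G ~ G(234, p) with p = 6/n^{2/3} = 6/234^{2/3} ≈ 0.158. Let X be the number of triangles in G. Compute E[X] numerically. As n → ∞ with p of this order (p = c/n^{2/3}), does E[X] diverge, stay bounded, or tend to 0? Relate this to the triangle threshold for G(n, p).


Number of potential triangles: C(234, 3) = 2108184.
Each occurs with probability p³ ≈ (0.158)³ ≈ 3.944773e-03.
By linearity: E[X] = C(234, 3)·p³ ≈ 2108184 · 3.944773e-03 ≈ 8316.3077.
Since α = 2/3 < 1, p = c/n^{2/3} ≫ 1/n is above the triangle threshold p ~ 1/n. Asymptotically E[X] ~ (c³/6)·n^{3(1−α)} = (6³/6)·n^{1} → ∞; triangles are abundant w.h.p.

E[X] ≈ 8316.3077; in regime p = Θ(1/n^{2/3}) E[X] diverges (above the triangle threshold p ~ 1/n).


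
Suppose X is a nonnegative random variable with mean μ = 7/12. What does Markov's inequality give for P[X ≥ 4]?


μ = E[X] = 7/12, a = 4.
Markov: P[X ≥ 4] ≤ μ/a = (7/12)/4 = 7/48.
Numerically: ≈ 0.145833.
(Since a = 4 > μ = 0.583333, the bound 7/48 is < 1 and informative.)

P[X ≥ 4] ≤ 7/48 ≈ 0.145833.


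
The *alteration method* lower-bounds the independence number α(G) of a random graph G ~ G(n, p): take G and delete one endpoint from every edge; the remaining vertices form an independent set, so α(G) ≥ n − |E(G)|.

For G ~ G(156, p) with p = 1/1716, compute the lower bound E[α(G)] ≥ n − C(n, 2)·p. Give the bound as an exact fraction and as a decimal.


E[|E(G)|] = C(156, 2)·p = 12090 · (1/1716) = 155/22.
E[α(G)] ≥ n − E[|E(G)|] = 156 − 155/22 = 3277/22.
Numerically: ≈ 148.954545.
(This is only a lower bound; the true E[α(G)] may be larger.)

E[α(G)] ≥ 3277/22 ≈ 148.954545.


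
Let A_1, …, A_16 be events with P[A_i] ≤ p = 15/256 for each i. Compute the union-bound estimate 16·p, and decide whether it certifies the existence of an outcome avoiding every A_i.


Union bound: P[∪_{i=1}^{16} A_i] ≤ Σ_i P[A_i] ≤ 16·p = 16·(15/256) = 15/16.
Numerically: 15/16 ≈ 0.9375.
Is 15/16 < 1? YES.
Since P[∪ A_i] ≤ 15/16 < 1, the complement has P[∩ A_i^c] ≥ 1 − 15/16 = 1/16 > 0, so some outcome avoids every A_i.

16·p = 15/16 ≈ 0.9375; existence CERTIFIED by the union bound.


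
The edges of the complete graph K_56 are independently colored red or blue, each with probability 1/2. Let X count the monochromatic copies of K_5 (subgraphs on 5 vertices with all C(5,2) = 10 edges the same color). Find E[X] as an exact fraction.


Let X = Σ_S X_S over the C(56, 5) = 3819816 subsets S of size 5, where X_S = 1 if the K_5 on S is monochromatic.
For a fixed S, the K_5 on S has C(5, 2) = 10 edges. P[all 10 edges red] = (1/2)^10, and likewise for blue, so P[monochromatic] = 2·(1/2)^10 = 2^{1 − 10} = 1/512.
By linearity: E[X] = C(56, 5) · 2^{1 − 10} = 3819816 · 1/512 = 477477/64.
Numerically: E[X] ≈ 7460.578.

E[X] = C(56,5)·2^(1−C(5,2)) = 477477/64 ≈ 7460.578.


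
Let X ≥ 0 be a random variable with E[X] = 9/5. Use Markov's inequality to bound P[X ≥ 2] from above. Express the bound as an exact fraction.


μ = E[X] = 9/5, a = 2.
Markov: P[X ≥ 2] ≤ μ/a = (9/5)/2 = 9/10.
Numerically: ≈ 0.900.
(Since a = 2 > μ = 1.800, the bound 9/10 is < 1 and informative.)

P[X ≥ 2] ≤ 9/10 ≈ 0.900.


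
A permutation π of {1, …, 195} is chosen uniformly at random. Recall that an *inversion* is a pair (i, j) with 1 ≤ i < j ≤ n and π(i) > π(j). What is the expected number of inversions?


Write X = Σ X_I over the C(195, 2) = 18915 pairs i < j, with X_I the indicator of one inversion.
There are 18915 indicators.
For each fixed pair i < j, the values π(i) and π(j) are two distinct elements of {1, …, 195} in uniformly random order; by symmetry P[π(i) > π(j)] = 1/2.
By linearity: E[X] = 18915 · (1/2) = C(195, 2) · (1/2) = 18915/2 = 18915/2 ≈ 9457.500000.

E[X] = 18915/2 = 9457.500000.


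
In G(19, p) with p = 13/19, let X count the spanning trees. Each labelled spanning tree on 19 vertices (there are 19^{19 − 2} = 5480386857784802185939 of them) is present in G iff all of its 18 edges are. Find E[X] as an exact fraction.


K_19 has 19^{19 − 2} = 5480386857784802185939 labelled spanning trees.
For each such spanning tree H, let X_H = 1 if all 18 edges of H are present in G. Then P[X_H = 1] = p^{18} = (13/19)^{18} = 112455406951957393129/104127350297911241532841.
Summing the indicators: E[X] = Σ_H E[X_H] = 5480386857784802185939 · p^{18} = 5480386857784802185939 · 112455406951957393129/104127350297911241532841 = 112455406951957393129/19.
Numerically: E[X] ≈ 5.91871e+18.

E[X] = 5480386857784802185939 · (13/19)^{18} = 112455406951957393129/19 ≈ 5.91871e+18.


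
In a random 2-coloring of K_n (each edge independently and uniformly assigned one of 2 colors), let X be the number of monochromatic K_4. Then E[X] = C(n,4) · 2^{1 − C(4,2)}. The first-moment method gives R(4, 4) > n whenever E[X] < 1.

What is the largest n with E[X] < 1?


We need C(n, 4) · 2^{1 − 6} < 1, i.e. C(n, 4) < 2^{6 − 1} = 32.
Check values of n near the boundary:
  n = 4: C(4, 4) = 1; 1 < 32? YES
  n = 5: C(5, 4) = 5; 5 < 32? YES
  n = 6: C(6, 4) = 15; 15 < 32? YES
  n = 7: C(7, 4) = 35; 35 < 32? NO
  n = 8: C(8, 4) = 70; 70 < 32? NO
The largest n with C(n, 4) < 32 is n = 6 (where E[X] = 15/32 ≈ 0.469). Hence R(4, 4) > 6, i.e. R(4, 4) ≥ 7.

Largest n = 6; hence R(4, 4) > 6.


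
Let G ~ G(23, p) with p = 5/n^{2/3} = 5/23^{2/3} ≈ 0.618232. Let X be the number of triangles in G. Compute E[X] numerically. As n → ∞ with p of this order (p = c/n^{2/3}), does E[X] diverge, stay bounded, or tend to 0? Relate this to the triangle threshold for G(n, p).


Number of potential triangles: C(23, 3) = 1771.
Each occurs with probability p³ ≈ (0.618232)³ ≈ 2.36294896e-01.
By linearity: E[X] = C(23, 3)·p³ ≈ 1771 · 2.36294896e-01 ≈ 418.478261.
Since α = 2/3 < 1, p = c/n^{2/3} ≫ 1/n is above the triangle threshold p ~ 1/n. Asymptotically E[X] ~ (c³/6)·n^{3(1−α)} = (5³/6)·n^{1} → ∞; triangles are abundant w.h.p.

E[X] ≈ 418.478261; in regime p = Θ(1/n^{2/3}) E[X] diverges (above the triangle threshold p ~ 1/n).


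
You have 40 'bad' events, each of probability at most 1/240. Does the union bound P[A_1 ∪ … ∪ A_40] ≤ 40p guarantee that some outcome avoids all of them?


Union bound: P[∪_{i=1}^{40} A_i] ≤ Σ_i P[A_i] ≤ 40·p = 40·(1/240) = 1/6.
Numerically: 1/6 ≈ 0.1667.
Is 1/6 < 1? YES.
Since P[∪ A_i] ≤ 1/6 < 1, the complement has P[∩ A_i^c] ≥ 1 − 1/6 = 5/6 > 0, so some outcome avoids every A_i.

40·p = 1/6 ≈ 0.1667; existence CERTIFIED by the union bound.
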